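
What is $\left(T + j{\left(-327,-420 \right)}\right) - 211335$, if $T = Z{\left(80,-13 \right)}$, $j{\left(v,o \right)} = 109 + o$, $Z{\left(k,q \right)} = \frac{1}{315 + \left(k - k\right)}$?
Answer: $- \frac{66668489}{315} \approx -2.1165 \cdot 10^{5}$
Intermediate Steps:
$Z{\left(k,q \right)} = \frac{1}{315}$ ($Z{\left(k,q \right)} = \frac{1}{315 + 0} = \frac{1}{315}$)
$T = \frac{1}{315} \approx 0.0031746$
$\left(T + j{\left(-327,-420 \right)}\right) - 211335 = \left(\frac{1}{315} + \left(109 - 420\right)\right) - 211335 = \left(\frac{1}{315} - 311\right) - 211335 = - \frac{97964}{315} - 211335 = - \frac{66668489}{315}$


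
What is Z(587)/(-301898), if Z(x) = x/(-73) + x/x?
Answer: 257/11019277 ≈ 2.3323e-5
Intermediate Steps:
Z(x) = 1 - x/73 (Z(x) = x*(-1/73) + 1 = -x/73 + 1 = 1 - x/73)
Z(587)/(-301898) = (1 - 1/73*587)/(-301898) = (1 - 587/73)*(-1/301898) = -514/73*(-1/301898) = 257/11019277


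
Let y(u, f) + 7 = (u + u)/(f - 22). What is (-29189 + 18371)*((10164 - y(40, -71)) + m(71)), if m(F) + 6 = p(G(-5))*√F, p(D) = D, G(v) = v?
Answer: -3409202550/31 + 54090*√71 ≈ -1.0952e+8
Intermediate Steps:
y(u, f) = -7 + 2*u/(-22 + f) (y(u, f) = -7 + (u + u)/(f - 22) = -7 + (2*u)/(-22 + f) = -7 + 2*u/(-22 + f))
m(F) = -6 - 5*√F
(-29189 + 18371)*((10164 - y(40, -71)) + m(71)) = (-29189 + 18371)*((10164 - (154 - 7*(-71) + 2*40)/(-22 - 71)) + (-6 - 5*√71)) = -10818*((10164 - (154 + 497 + 80)/(-93)) + (-6 - 5*√71)) = -10818*((10164 - (-1)*731/93) + (-6 - 5*√71)) = -10818*((10164 - 1*(-731/93)) + (-6 - 5*√71)) = -10818*((10164 + 731/93) + (-6 - 5*√71)) = -10818*(945983/93 + (-6 - 5*√71)) = -10818*(945425/93 - 5*√71) = -3409202550/31 + 54090*√71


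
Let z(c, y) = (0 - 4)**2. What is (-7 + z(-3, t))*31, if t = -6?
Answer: 279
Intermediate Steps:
z(c, y) = 16 (z(c, y) = (-4)**2 = 16)
(-7 + z(-3, t))*31 = (-7 + 16)*31 = 9*31 = 279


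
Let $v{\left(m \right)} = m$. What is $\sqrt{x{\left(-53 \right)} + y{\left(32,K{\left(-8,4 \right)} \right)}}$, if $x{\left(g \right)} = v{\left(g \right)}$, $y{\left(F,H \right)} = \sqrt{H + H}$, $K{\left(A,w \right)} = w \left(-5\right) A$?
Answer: $\sqrt{-53 + 8 \sqrt{5}} \approx 5.9255 i$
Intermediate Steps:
$K{\left(A,w \right)} = - 5 A w$ ($K{\left(A,w \right)} = - 5 w A = - 5 A w$)
$y{\left(F,H \right)} = \sqrt{2} \sqrt{H}$ ($y{\left(F,H \right)} = \sqrt{2 H} = \sqrt{2} \sqrt{H}$)
$x{\left(g \right)} = g$
$\sqrt{x{\left(-53 \right)} + y{\left(32,K{\left(-8,4 \right)} \right)}} = \sqrt{-53 + \sqrt{2} \sqrt{\left(-5\right) \left(-8\right) 4}} = \sqrt{-53 + \sqrt{2} \sqrt{160}} = \sqrt{-53 + \sqrt{2} \cdot 4 \sqrt{10}} = \sqrt{-53 + 8 \sqrt{5}}$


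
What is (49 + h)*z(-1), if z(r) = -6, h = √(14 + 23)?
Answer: -294 - 6*√37 ≈ -330.50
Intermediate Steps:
h = √37 ≈ 6.0828
(49 + h)*z(-1) = (49 + √37)*(-6) = -294 - 6*√37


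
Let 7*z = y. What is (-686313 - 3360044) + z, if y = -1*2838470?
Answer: -31162969/7 ≈ -4.4519e+6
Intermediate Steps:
y = -2838470
z = -2838470/7 (z = (⅐)*(-2838470) = -2838470/7 ≈ -4.0550e+5)
(-686313 - 3360044) + z = (-686313 - 3360044) - 2838470/7 = -4046357 - 2838470/7 = -31162969/7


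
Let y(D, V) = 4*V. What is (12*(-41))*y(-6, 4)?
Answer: -7872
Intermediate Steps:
(12*(-41))*y(-6, 4) = (12*(-41))*(4*4) = -492*16 = -7872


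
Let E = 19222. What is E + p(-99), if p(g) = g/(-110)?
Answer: 192229/10 ≈ 19223.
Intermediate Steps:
p(g) = -g/110 (p(g) = g*(-1/110) = -g/110)
E + p(-99) = 19222 - 1/110*(-99) = 19222 + 9/10 = 192229/10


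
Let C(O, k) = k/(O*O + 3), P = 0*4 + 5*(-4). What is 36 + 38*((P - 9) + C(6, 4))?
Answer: -41422/39 ≈ -1062.1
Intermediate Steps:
P = -20 (P = 0 - 20 = -20)
C(O, k) = k/(3 + O²) (C(O, k) = k/(O² + 3) = k/(3 + O²))
36 + 38*((P - 9) + C(6, 4)) = 36 + 38*((-20 - 9) + 4/(3 + 6²)) = 36 + 38*(-29 + 4/(3 + 36)) = 36 + 38*(-29 + 4/39) = 36 + 38*(-1127/39) = 36 - 42826/39 = -41422/39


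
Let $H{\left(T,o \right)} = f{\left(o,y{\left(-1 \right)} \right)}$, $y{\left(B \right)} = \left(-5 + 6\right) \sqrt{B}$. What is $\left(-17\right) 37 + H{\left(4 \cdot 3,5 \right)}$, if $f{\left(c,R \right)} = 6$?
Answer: $-623$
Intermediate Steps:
$y{\left(B \right)} = \sqrt{B}$ ($y{\left(B \right)} = 1 \sqrt{B} = \sqrt{B}$)
$H{\left(T,o \right)} = 6$
$\left(-17\right) 37 + H{\left(4 \cdot 3,5 \right)} = \left(-17\right) 37 + 6 = -629 + 6 = -623$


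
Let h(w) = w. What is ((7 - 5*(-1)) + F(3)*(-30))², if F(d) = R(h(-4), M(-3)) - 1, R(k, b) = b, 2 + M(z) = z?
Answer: 36864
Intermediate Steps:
M(z) = -2 + z
F(d) = -6 (F(d) = (-2 - 3) - 1 = -5 - 1 = -6)
((7 - 5*(-1)) + F(3)*(-30))² = ((7 - 5*(-1)) - 6*(-30))² = ((7 + 5) + 180)² = (12 + 180)² = 192² = 36864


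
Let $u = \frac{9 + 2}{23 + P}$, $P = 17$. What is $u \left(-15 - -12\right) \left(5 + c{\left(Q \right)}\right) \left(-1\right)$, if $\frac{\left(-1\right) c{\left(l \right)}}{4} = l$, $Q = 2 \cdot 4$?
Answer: $- \frac{891}{40} \approx -22.275$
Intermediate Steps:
$Q = 8$
$c{\left(l \right)} = - 4 l$
$u = \frac{11}{40}$ ($u = \frac{9 + 2}{23 + 17} = \frac{11}{40} \approx 0.275$)
$u \left(-15 - -12\right) \left(5 + c{\left(Q \right)}\right) \left(-1\right) = \frac{11 \left(-15 - -12\right)}{40} \left(5 - 32\right) \left(-1\right) = \frac{11 \left(-15 + 12\right)}{40} \left(5 - 32\right) \left(-1\right) = \frac{11}{40} \left(-3\right) \left(\left(-27\right) \left(-1\right)\right) = \left(- \frac{33}{40}\right) 27 = - \frac{891}{40}$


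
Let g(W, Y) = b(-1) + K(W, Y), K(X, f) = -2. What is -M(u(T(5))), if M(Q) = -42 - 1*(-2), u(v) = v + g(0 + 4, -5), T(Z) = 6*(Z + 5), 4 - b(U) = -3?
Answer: 40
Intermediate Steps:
b(U) = 7 (b(U) = 4 - 1*(-3) = 4 + 3 = 7)
g(W, Y) = 5 (g(W, Y) = 7 - 2 = 5)
T(Z) = 30 + 6*Z (T(Z) = 6*(5 + Z) = 30 + 6*Z)
u(v) = 5 + v (u(v) = v + 5 = 5 + v)
M(Q) = -40 (M(Q) = -42 + 2 = -40)
-M(u(T(5))) = -1*(-40) = 40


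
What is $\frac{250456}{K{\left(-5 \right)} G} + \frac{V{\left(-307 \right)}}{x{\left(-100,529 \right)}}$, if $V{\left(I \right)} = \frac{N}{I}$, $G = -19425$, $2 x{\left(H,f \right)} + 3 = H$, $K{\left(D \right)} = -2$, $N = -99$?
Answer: $\frac{3955988438}{614237925} \approx 6.4405$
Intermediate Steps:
$x{\left(H,f \right)} = - \frac{3}{2} + \frac{H}{2}$
$V{\left(I \right)} = - \frac{99}{I}$
$\frac{250456}{K{\left(-5 \right)} G} + \frac{V{\left(-307 \right)}}{x{\left(-100,529 \right)}} = \frac{250456}{\left(-2\right) \left(-19425\right)} + \frac{\left(-99\right) \frac{1}{-307}}{- \frac{3}{2} + \frac{1}{2} \left(-100\right)} = \frac{250456}{38850} + \frac{\left(-99\right) \left(- \frac{1}{307}\right)}{- \frac{3}{2} - 50} = 250456 \cdot \frac{1}{38850} + \frac{99}{307 \left(- \frac{103}{2}\right)} = \frac{125228}{19425} + \frac{99}{307} \left(- \frac{2}{103}\right) = \frac{125228}{19425} - \frac{198}{31621} = \frac{3955988438}{614237925}$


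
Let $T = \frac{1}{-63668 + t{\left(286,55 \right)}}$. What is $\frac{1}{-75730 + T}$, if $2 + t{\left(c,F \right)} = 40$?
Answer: $- \frac{63630}{4818699901} \approx -1.3205 \cdot 10^{-5}$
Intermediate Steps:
$t{\left(c,F \right)} = 38$ ($t{\left(c,F \right)} = -2 + 40 = 38$)
$T = - \frac{1}{63630}$ ($T = \frac{1}{-63668 + 38} = \frac{1}{-63630} = - \frac{1}{63630} \approx -1.5716 \cdot 10^{-5}$)
$\frac{1}{-75730 + T} = \frac{1}{-75730 - \frac{1}{63630}} = \frac{1}{- \frac{4818699901}{63630}} = - \frac{63630}{4818699901}$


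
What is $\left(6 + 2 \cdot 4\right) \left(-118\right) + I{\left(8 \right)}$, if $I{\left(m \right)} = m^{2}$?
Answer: $-1588$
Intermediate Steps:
$\left(6 + 2 \cdot 4\right) \left(-118\right) + I{\left(8 \right)} = \left(6 + 2 \cdot 4\right) \left(-118\right) + 8^{2} = \left(6 + 8\right) \left(-118\right) + 64 = 14 \left(-118\right) + 64 = -1652 + 64 = -1588$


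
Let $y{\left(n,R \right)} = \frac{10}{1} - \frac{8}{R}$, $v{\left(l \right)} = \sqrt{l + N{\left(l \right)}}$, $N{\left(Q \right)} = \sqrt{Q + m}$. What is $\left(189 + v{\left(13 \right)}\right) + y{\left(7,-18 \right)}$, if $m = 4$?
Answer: $\frac{1795}{9} + \sqrt{13 + \sqrt{17}} \approx 203.58$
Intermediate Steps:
$N{\left(Q \right)} = \sqrt{4 + Q}$ ($N{\left(Q \right)} = \sqrt{Q + 4} = \sqrt{4 + Q}$)
$v{\left(l \right)} = \sqrt{l + \sqrt{4 + l}}$
$y{\left(n,R \right)} = 10 - \frac{8}{R}$ ($y{\left(n,R \right)} = 10 \cdot 1 - \frac{8}{R} = 10 - \frac{8}{R}$)
$\left(189 + v{\left(13 \right)}\right) + y{\left(7,-18 \right)} = \left(189 + \sqrt{13 + \sqrt{4 + 13}}\right) + \left(10 - \frac{8}{-18}\right) = \left(189 + \sqrt{13 + \sqrt{17}}\right) + \left(10 - - \frac{4}{9}\right) = \left(189 + \sqrt{13 + \sqrt{17}}\right) + \left(10 + \frac{4}{9}\right) = \left(189 + \sqrt{13 + \sqrt{17}}\right) + \frac{94}{9} = \frac{1795}{9} + \sqrt{13 + \sqrt{17}}$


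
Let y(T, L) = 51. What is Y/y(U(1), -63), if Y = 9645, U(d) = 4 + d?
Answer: 3215/17 ≈ 189.12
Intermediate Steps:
Y/y(U(1), -63) = 9645/51 = 9645*(1/51) = 3215/17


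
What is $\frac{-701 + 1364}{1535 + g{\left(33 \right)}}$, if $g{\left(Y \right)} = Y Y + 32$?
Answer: $\frac{663}{2656} \approx 0.24962$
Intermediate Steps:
$g{\left(Y \right)} = 32 + Y^{2}$ ($g{\left(Y \right)} = Y^{2} + 32 = 32 + Y^{2}$)
$\frac{-701 + 1364}{1535 + g{\left(33 \right)}} = \frac{-701 + 1364}{1535 + \left(32 + 33^{2}\right)} = \frac{1}{1535 + \left(32 + 1089\right)} 663 = \frac{1}{1535 + 1121} \cdot 663 = \frac{1}{2656} \cdot 663 = \frac{663}{2656}$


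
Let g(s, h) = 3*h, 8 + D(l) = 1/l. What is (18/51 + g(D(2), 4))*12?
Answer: 2520/17 ≈ 148.24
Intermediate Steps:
D(l) = -8 + 1/l
(18/51 + g(D(2), 4))*12 = (18/51 + 3*4)*12 = (18*(1/51) + 12)*12 = (6/17 + 12)*12 = (210/17)*12 = 2520/17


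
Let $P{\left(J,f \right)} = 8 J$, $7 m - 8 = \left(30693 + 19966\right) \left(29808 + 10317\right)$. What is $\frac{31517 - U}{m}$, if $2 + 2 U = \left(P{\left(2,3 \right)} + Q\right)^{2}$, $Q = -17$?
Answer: $\frac{441245}{4065384766} \approx 0.00010854$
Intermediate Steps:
$m = \frac{2032692383}{7}$ ($m = \frac{8}{7} + \frac{\left(30693 + 19966\right) \left(29808 + 10317\right)}{7} = \frac{8}{7} + \frac{50659 \cdot 40125}{7} = \frac{8}{7} + \frac{1}{7} \cdot 2032692375 = \frac{8}{7} + 290384625 = \frac{2032692383}{7} \approx 2.9038 \cdot 10^{8}$)
$U = - \frac{1}{2}$ ($U = -1 + \frac{\left(8 \cdot 2 - 17\right)^{2}}{2} = -1 + \frac{\left(16 - 17\right)^{2}}{2} = -1 + \frac{\left(-1\right)^{2}}{2} = -1 + \frac{1}{2} \cdot 1 = -1 + \frac{1}{2} = - \frac{1}{2} \approx -0.5$)
$\frac{31517 - U}{m} = \frac{31517 - - \frac{1}{2}}{\frac{2032692383}{7}} = \left(31517 + \frac{1}{2}\right) \frac{7}{2032692383} = \frac{63035}{2} \cdot \frac{7}{2032692383} = \frac{441245}{4065384766}$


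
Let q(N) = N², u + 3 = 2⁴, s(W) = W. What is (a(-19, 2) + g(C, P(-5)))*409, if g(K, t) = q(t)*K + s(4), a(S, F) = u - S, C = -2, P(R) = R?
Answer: -5726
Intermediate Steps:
u = 13 (u = -3 + 2⁴ = -3 + 16 = 13)
a(S, F) = 13 - S
g(K, t) = 4 + K*t² (g(K, t) = t²*K + 4 = K*t² + 4 = 4 + K*t²)
(a(-19, 2) + g(C, P(-5)))*409 = ((13 - 1*(-19)) + (4 - 2*(-5)²))*409 = ((13 + 19) + (4 - 2*25))*409 = (32 + (4 - 50))*409 = (32 - 46)*409 = -14*409 = -5726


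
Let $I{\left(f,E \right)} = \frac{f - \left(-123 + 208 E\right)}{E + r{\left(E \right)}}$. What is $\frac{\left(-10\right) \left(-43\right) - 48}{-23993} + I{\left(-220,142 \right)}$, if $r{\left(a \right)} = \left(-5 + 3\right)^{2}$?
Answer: $- \frac{711040341}{3502978} \approx -202.98$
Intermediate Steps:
$r{\left(a \right)} = 4$ ($r{\left(a \right)} = \left(-2\right)^{2} = 4$)
$I{\left(f,E \right)} = \frac{123 + f - 208 E}{4 + E}$ ($I{\left(f,E \right)} = \frac{f - \left(-123 + 208 E\right)}{E + 4} = \frac{f - \left(-123 + 208 E\right)}{4 + E} = \frac{123 + f - 208 E}{4 + E}$)
$\frac{\left(-10\right) \left(-43\right) - 48}{-23993} + I{\left(-220,142 \right)} = \frac{\left(-10\right) \left(-43\right) - 48}{-23993} + \frac{123 - 220 - 29536}{4 + 142} = \left(430 - 48\right) \left(- \frac{1}{23993}\right) + \frac{123 - 220 - 29536}{146} = 382 \left(- \frac{1}{23993}\right) + \frac{1}{146} \left(-29633\right) = - \frac{382}{23993} - \frac{29633}{146} = - \frac{711040341}{3502978}$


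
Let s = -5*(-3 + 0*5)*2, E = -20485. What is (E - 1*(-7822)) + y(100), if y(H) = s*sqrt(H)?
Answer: -12363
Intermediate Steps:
s = 30 (s = -5*(-3 + 0)*2 = -5*(-3)*2 = 15*2 = 30)
y(H) = 30*sqrt(H)
(E - 1*(-7822)) + y(100) = (-20485 - 1*(-7822)) + 30*sqrt(100) = (-20485 + 7822) + 30*10 = -12663 + 300 = -12363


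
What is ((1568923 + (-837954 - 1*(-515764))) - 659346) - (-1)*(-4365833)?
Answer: -3778446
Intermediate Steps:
((1568923 + (-837954 - 1*(-515764))) - 659346) - (-1)*(-4365833) = ((1568923 + (-837954 + 515764)) - 659346) - 1*4365833 = ((1568923 - 322190) - 659346) - 4365833 = (1246733 - 659346) - 4365833 = 587387 - 4365833 = -3778446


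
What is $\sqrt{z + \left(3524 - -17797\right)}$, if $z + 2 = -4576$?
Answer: $\sqrt{16743} \approx 129.39$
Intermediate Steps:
$z = -4578$ ($z = -2 - 4576 = -4578$)
$\sqrt{z + \left(3524 - -17797\right)} = \sqrt{-4578 + \left(3524 - -17797\right)} = \sqrt{-4578 + \left(3524 + 17797\right)} = \sqrt{-4578 + 21321} = \sqrt{16743}$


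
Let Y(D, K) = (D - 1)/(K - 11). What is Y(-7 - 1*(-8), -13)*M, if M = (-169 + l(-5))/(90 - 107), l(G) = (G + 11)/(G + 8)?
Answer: 0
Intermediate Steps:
Y(D, K) = (-1 + D)/(-11 + K)
l(G) = (11 + G)/(8 + G)
M = 167/17 (M = (-169 + (11 - 5)/(8 - 5))/(90 - 107) = (-169 + 6/3)/(-17) = (-169 + (⅓)*6)*(-1/17) = (-169 + 2)*(-1/17) = -167*(-1/17) = 167/17 ≈ 9.8235)
Y(-7 - 1*(-8), -13)*M = ((-1 + (-7 - 1*(-8)))/(-11 - 13))*(167/17) = ((-1 + (-7 + 8))/(-24))*(167/17) = -(-1 + 1)/24*(167/17) = -1/24*0*(167/17) = 0*(167/17) = 0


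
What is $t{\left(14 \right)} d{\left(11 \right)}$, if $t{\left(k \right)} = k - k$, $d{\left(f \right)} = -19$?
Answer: $0$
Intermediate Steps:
$t{\left(k \right)} = 0$
$t{\left(14 \right)} d{\left(11 \right)} = 0 \left(-19\right) = 0$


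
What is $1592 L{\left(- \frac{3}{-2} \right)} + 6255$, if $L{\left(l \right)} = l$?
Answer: $8643$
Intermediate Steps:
$1592 L{\left(- \frac{3}{-2} \right)} + 6255 = 1592 \left(- \frac{3}{-2}\right) + 6255 = 1592 \left(\left(-3\right) \left(- \frac{1}{2}\right)\right) + 6255 = 1592 \cdot \frac{3}{2} + 6255 = 2388 + 6255 = 8643$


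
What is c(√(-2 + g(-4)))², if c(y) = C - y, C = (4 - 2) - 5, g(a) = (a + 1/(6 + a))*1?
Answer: (6 + I*√22)²/4 ≈ 3.5 + 14.071*I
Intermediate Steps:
g(a) = a + 1/(6 + a)
C = -3 (C = 2 - 5 = -3)
c(y) = -3 - y
c(√(-2 + g(-4)))² = (-3 - √(-2 + (1 + (-4)² + 6*(-4))/(6 - 4)))² = (-3 - √(-2 + (1 + 16 - 24)/2))² = (-3 - √(-2 + (½)*(-7)))² = (-3 - √(-2 - 7/2))² = (-3 - √(-11/2))² = (-3 - I*√22/2)²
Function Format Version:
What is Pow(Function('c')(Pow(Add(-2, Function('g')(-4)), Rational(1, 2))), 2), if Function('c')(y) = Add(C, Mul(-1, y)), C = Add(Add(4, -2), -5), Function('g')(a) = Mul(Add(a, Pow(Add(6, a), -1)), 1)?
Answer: Mul(Rational(1, 4), Pow(Add(6, Mul(I, Pow(22, Rational(1, 2)))), 2)) ≈ Add(3.5000, Mul(14.071, I))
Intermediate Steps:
Function('g')(a) = Add(a, Pow(Add(6, a), -1))
C = -3 (C = Add(2, -5) = -3)
Function('c')(y) = Add(-3, Mul(-1, y))
Pow(Function('c')(Pow(Add(-2, Function('g')(-4)), Rational(1, 2))), 2) = Pow(Add(-3, Mul(-1, Pow(Add(-2, Mul(Pow(Add(6, -4), -1), Add(1, Pow(-4, 2), Mul(6, -4)))), Rational(1, 2)))), 2) = Pow(Add(-3, Mul(-1, Pow(Add(-2, Mul(Pow(2, -1), Add(1, 16, -24))), Rational(1, 2)))), 2) = Pow(Add(-3, Mul(-1, Pow(Add(-2, Mul(Rational(1, 2), -7)), Rational(1, 2)))), 2) = Pow(Add(-3, Mul(-1, Pow(Add(-2, Rational(-7, 2)), Rational(1, 2)))), 2) = Pow(Add(-3, Mul(-1, Pow(Rational(-11, 2), Rational(1, 2)))), 2) = Pow(Add(-3, Mul(-1, Mul(Rational(1, 2), I, Pow(22, Rational(1, 2))))), 2) = Pow(Add(-3, Mul(Rational(-1, 2), I, Pow(22, Rational(1, 2)))), 2)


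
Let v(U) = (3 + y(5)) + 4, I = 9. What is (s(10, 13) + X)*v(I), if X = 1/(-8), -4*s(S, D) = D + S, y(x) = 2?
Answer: -423/8 ≈ -52.875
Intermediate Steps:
s(S, D) = -D/4 - S/4 (s(S, D) = -(D + S)/4 = -D/4 - S/4)
X = -⅛ ≈ -0.12500
v(U) = 9 (v(U) = (3 + 2) + 4 = 5 + 4 = 9)
(s(10, 13) + X)*v(I) = ((-¼*13 - ¼*10) - ⅛)*9 = ((-13/4 - 5/2) - ⅛)*9 = (-23/4 - ⅛)*9 = -47/8*9 = -423/8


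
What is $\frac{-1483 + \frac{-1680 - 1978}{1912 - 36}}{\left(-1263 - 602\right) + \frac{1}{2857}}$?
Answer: $\frac{3979466731}{4997949152} \approx 0.79622$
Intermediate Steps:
$\frac{-1483 + \frac{-1680 - 1978}{1912 - 36}}{\left(-1263 - 602\right) + \frac{1}{2857}} = \frac{-1483 - \frac{3658}{1876}}{\left(-1263 - 602\right) + \frac{1}{2857}} = \frac{-1483 - \frac{1829}{938}}{-1865 + \frac{1}{2857}} = \frac{-1483 - \frac{1829}{938}}{- \frac{5328304}{2857}} = \left(- \frac{1392883}{938}\right) \left(- \frac{2857}{5328304}\right) = \frac{3979466731}{4997949152}$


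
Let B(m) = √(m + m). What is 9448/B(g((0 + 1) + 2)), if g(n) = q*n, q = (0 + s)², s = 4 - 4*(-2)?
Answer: 1181*√6/9 ≈ 321.43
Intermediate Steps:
s = 12 (s = 4 + 8 = 12)
q = 144 (q = (0 + 12)² = 12² = 144)
g(n) = 144*n
B(m) = √2*√m (B(m) = √(2*m) = √2*√m)
9448/B(g((0 + 1) + 2)) = 9448/((√2*√(144*((0 + 1) + 2)))) = 9448/((√2*√(144*(1 + 2)))) = 9448/((√2*√(144*3))) = 9448/((√2*√432)) = 9448/((√2*(12*√3))) = 9448/((12*√6)) = 9448*(√6/72) = 1181*√6/9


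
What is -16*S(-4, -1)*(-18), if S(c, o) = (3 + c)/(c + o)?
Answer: 288/5 ≈ 57.600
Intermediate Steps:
S(c, o) = (3 + c)/(c + o)
-16*S(-4, -1)*(-18) = -16*(3 - 4)/(-4 - 1)*(-18) = -16*(-1)/(-5)*(-18) = -(-16)*(-1)/5*(-18) = -16*⅕*(-18) = -16/5*(-18) = 288/5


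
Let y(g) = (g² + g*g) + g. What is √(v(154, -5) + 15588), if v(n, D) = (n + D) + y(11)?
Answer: √15990 ≈ 126.45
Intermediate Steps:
y(g) = g + 2*g² (y(g) = (g² + g²) + g = 2*g² + g = g + 2*g²)
v(n, D) = 253 + D + n (v(n, D) = (n + D) + 11*(1 + 2*11) = (D + n) + 11*(1 + 22) = (D + n) + 11*23 = (D + n) + 253 = 253 + D + n)
√(v(154, -5) + 15588) = √((253 - 5 + 154) + 15588) = √(402 + 15588) = √15990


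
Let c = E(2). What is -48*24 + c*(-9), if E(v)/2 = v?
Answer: -1188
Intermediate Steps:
E(v) = 2*v
c = 4 (c = 2*2 = 4)
-48*24 + c*(-9) = -48*24 + 4*(-9) = -1152 - 36 = -1188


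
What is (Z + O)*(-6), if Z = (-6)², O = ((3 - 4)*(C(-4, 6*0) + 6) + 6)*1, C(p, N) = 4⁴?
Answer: 1320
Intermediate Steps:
C(p, N) = 256
O = -256 (O = ((3 - 4)*(256 + 6) + 6)*1 = (-1*262 + 6)*1 = (-262 + 6)*1 = -256*1 = -256)
Z = 36
(Z + O)*(-6) = (36 - 256)*(-6) = -220*(-6) = 1320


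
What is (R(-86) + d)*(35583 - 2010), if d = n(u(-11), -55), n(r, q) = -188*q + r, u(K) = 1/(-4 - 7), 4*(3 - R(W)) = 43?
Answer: 15262789395/44 ≈ 3.4688e+8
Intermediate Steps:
R(W) = -31/4 (R(W) = 3 - 1/4*43 = 3 - 43/4 = -31/4)
u(K) = -1/11 (u(K) = 1/(-11) = -1/11)
n(r, q) = r - 188*q
d = 113739/11 (d = -1/11 - 188*(-55) = -1/11 + 10340 = 113739/11 ≈ 10340.)
(R(-86) + d)*(35583 - 2010) = (-31/4 + 113739/11)*(35583 - 2010) = (454615/44)*33573 = 15262789395/44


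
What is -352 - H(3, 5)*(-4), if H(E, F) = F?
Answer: -332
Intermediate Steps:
-352 - H(3, 5)*(-4) = -352 - 5*(-4) = -352 - 1*(-20) = -352 + 20 = -332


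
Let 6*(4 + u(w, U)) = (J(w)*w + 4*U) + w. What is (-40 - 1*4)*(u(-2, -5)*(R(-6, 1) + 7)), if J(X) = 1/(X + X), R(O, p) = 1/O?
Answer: 41041/18 ≈ 2280.1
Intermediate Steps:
J(X) = 1/(2*X)
u(w, U) = -47/12 + w/6 + 2*U/3 (u(w, U) = -4 + (((1/(2*w))*w + 4*U) + w)/6 = -4 + ((½ + 4*U) + w)/6 = -4 + (½ + w + 4*U)/6 = -4 + (1/12 + w/6 + 2*U/3) = -47/12 + w/6 + 2*U/3)
(-40 - 1*4)*(u(-2, -5)*(R(-6, 1) + 7)) = (-40 - 1*4)*((-47/12 + (⅙)*(-2) + (⅔)*(-5))*(1/(-6) + 7)) = (-40 - 4)*((-47/12 - ⅓ - 10/3)*(-⅙ + 7)) = -(-1001)*41/(3*6) = -44*(-3731/72) = 41041/18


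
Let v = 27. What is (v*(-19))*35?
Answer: -17955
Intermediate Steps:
(v*(-19))*35 = (27*(-19))*35 = -513*35 = -17955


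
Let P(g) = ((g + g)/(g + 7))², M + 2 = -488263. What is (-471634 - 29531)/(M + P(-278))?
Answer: 36806058765/35858360729 ≈ 1.0264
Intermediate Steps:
M = -488265 (M = -2 - 488263 = -488265)
P(g) = 4*g²/(7 + g)² (P(g) = ((2*g)/(7 + g))² = (2*g/(7 + g))² = 4*g²/(7 + g)²)
(-471634 - 29531)/(M + P(-278)) = (-471634 - 29531)/(-488265 + 4*(-278)²/(7 - 278)²) = -501165/(-488265 + 4*77284/(-271)²) = -501165/(-488265 + 4*77284*(1/73441)) = -501165/(-488265 + 309136/73441) = -501165/(-35858360729/73441) = -501165*(-73441/35858360729) = 36806058765/35858360729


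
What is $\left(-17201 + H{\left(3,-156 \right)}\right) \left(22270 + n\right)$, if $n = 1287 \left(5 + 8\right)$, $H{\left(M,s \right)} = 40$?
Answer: $-669296161$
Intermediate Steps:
$n = 16731$ ($n = 1287 \cdot 13 = 16731$)
$\left(-17201 + H{\left(3,-156 \right)}\right) \left(22270 + n\right) = \left(-17201 + 40\right) \left(22270 + 16731\right) = \left(-17161\right) 39001 = -669296161$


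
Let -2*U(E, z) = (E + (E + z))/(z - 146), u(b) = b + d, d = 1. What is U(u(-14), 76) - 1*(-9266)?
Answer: 129729/14 ≈ 9266.4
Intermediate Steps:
u(b) = 1 + b (u(b) = b + 1 = 1 + b)
U(E, z) = -(z + 2*E)/(2*(-146 + z)) (U(E, z) = -(E + (E + z))/(2*(z - 146)) = -(z + 2*E)/(2*(-146 + z)))
U(u(-14), 76) - 1*(-9266) = (-(1 - 14) - ½*76)/(-146 + 76) - 1*(-9266) = (-1*(-13) - 38)/(-70) + 9266 = -(13 - 38)/70 + 9266 = -1/70*(-25) + 9266 = 5/14 + 9266 = 129729/14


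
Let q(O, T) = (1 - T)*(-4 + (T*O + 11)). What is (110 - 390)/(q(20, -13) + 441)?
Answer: 40/443 ≈ 0.090293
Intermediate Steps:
q(O, T) = (1 - T)*(7 + O*T) (q(O, T) = (1 - T)*(-4 + (O*T + 11)) = (1 - T)*(-4 + (11 + O*T)) = (1 - T)*(7 + O*T))
(110 - 390)/(q(20, -13) + 441) = (110 - 390)/((7 - 7*(-13) + 20*(-13) - 1*20*(-13)**2) + 441) = -280/((7 + 91 - 260 - 1*20*169) + 441) = -280/((7 + 91 - 260 - 3380) + 441) = -280/(-3542 + 441) = -280/(-3101) = -280*(-1/3101) = 40/443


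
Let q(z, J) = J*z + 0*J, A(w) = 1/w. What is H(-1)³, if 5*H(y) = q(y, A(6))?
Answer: -1/27000 ≈ -3.7037e-5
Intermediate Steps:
q(z, J) = J*z (q(z, J) = J*z + 0 = J*z)
H(y) = y/30 (H(y) = (y/6)/5 = y/30)
H(-1)³ = ((1/30)*(-1))³ = (-1/30)³ = -1/27000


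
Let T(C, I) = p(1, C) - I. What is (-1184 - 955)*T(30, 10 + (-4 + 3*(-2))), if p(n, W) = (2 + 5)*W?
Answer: -449190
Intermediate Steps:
p(n, W) = 7*W
T(C, I) = -I + 7*C (T(C, I) = 7*C - I = -I + 7*C)
(-1184 - 955)*T(30, 10 + (-4 + 3*(-2))) = (-1184 - 955)*(-(10 + (-4 + 3*(-2))) + 7*30) = -2139*(-(10 + (-4 - 6)) + 210) = -2139*(-(10 - 10) + 210) = -2139*(-1*0 + 210) = -2139*(0 + 210) = -2139*210 = -449190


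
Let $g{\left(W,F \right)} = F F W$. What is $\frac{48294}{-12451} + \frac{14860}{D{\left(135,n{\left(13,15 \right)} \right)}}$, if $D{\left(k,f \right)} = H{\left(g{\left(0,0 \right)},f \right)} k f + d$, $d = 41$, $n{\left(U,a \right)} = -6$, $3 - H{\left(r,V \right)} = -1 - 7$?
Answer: $- \frac{613341346}{110427919} \approx -5.5542$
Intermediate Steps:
$g{\left(W,F \right)} = W F^{2}$ ($g{\left(W,F \right)} = F^{2} W = W F^{2}$)
$H{\left(r,V \right)} = 11$ ($H{\left(r,V \right)} = 3 - \left(-1 - 7\right) = 3 - -8 = 3 + 8 = 11$)
$D{\left(k,f \right)} = 41 + 11 f k$ ($D{\left(k,f \right)} = 11 k f + 41 = 11 f k + 41 = 41 + 11 f k$)
$\frac{48294}{-12451} + \frac{14860}{D{\left(135,n{\left(13,15 \right)} \right)}} = \frac{48294}{-12451} + \frac{14860}{41 + 11 \left(-6\right) 135} = 48294 \left(- \frac{1}{12451}\right) + \frac{14860}{41 - 8910} = - \frac{48294}{12451} + \frac{14860}{-8869} = - \frac{48294}{12451} + 14860 \left(- \frac{1}{8869}\right) = - \frac{48294}{12451} - \frac{14860}{8869} = - \frac{613341346}{110427919}$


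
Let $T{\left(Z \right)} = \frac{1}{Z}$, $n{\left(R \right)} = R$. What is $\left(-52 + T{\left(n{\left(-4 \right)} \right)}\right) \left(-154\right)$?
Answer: $\frac{16093}{2} \approx 8046.5$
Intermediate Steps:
$\left(-52 + T{\left(n{\left(-4 \right)} \right)}\right) \left(-154\right) = \left(-52 + \frac{1}{-4}\right) \left(-154\right) = \left(-52 - \frac{1}{4}\right) \left(-154\right) = \left(- \frac{209}{4}\right) \left(-154\right) = \frac{16093}{2}$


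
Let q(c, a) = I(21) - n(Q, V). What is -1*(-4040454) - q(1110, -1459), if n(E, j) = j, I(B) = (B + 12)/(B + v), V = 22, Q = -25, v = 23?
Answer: 16161901/4 ≈ 4.0405e+6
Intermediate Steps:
I(B) = (12 + B)/(23 + B) (I(B) = (B + 12)/(B + 23) = (12 + B)/(23 + B))
q(c, a) = -85/4 (q(c, a) = (12 + 21)/(23 + 21) - 1*22 = 33/44 - 22 = (1/44)*33 - 22 = 3/4 - 22 = -85/4)
-1*(-4040454) - q(1110, -1459) = -1*(-4040454) - 1*(-85/4) = 4040454 + 85/4 = 16161901/4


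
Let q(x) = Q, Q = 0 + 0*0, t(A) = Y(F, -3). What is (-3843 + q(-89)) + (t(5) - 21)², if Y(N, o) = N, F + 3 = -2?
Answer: -3167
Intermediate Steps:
F = -5 (F = -3 - 2 = -5)
t(A) = -5
Q = 0 (Q = 0 + 0 = 0)
q(x) = 0
(-3843 + q(-89)) + (t(5) - 21)² = (-3843 + 0) + (-5 - 21)² = -3843 + (-26)² = -3843 + 676 = -3167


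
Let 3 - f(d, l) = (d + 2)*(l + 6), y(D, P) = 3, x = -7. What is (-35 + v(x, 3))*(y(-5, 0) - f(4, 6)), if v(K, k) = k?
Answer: -2304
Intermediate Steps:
f(d, l) = 3 - (2 + d)*(6 + l) (f(d, l) = 3 - (d + 2)*(l + 6) = 3 - (2 + d)*(6 + l))
(-35 + v(x, 3))*(y(-5, 0) - f(4, 6)) = (-35 + 3)*(3 - (-9 - 6*4 - 2*6 - 1*4*6)) = -32*(3 - (-9 - 24 - 12 - 24)) = -32*(3 - 1*(-69)) = -32*(3 + 69) = -32*72 = -2304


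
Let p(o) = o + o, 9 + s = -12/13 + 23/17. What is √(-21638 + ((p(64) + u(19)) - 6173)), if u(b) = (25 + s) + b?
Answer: I*√1350334973/221 ≈ 166.28*I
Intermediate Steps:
s = -1894/221 (s = -9 + (-12/13 + 23/17) = -9 + 95/221 = -1894/221 ≈ -8.5701)
p(o) = 2*o
u(b) = 3631/221 + b (u(b) = (25 - 1894/221) + b = 3631/221 + b)
√(-21638 + ((p(64) + u(19)) - 6173)) = √(-21638 + ((2*64 + (3631/221 + 19)) - 6173)) = √(-21638 + ((128 + 7830/221) - 6173)) = √(-21638 + (36118/221 - 6173)) = √(-21638 - 1328115/221) = √(-6110113/221) = I*√1350334973/221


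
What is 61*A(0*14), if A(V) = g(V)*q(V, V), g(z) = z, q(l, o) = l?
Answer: 0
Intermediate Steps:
A(V) = V**2 (A(V) = V*V = V**2)
61*A(0*14) = 61*(0*14)**2 = 61*0**2 = 61*0 = 0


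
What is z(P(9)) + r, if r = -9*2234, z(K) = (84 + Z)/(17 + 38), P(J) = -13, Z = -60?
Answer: -1105806/55 ≈ -20106.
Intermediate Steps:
z(K) = 24/55 (z(K) = (84 - 60)/(17 + 38) = 24/55)
r = -20106
z(P(9)) + r = 24/55 - 20106 = -1105806/55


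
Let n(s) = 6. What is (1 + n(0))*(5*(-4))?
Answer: -140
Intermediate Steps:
(1 + n(0))*(5*(-4)) = (1 + 6)*(5*(-4)) = 7*(-20) = -140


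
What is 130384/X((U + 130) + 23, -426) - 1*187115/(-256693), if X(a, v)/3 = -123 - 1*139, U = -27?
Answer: -16660793861/100880349 ≈ -165.15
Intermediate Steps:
X(a, v) = -786 (X(a, v) = 3*(-123 - 1*139) = 3*(-123 - 139) = 3*(-262) = -786)
130384/X((U + 130) + 23, -426) - 1*187115/(-256693) = 130384/(-786) - 1*187115/(-256693) = 130384*(-1/786) - 187115*(-1/256693) = -65192/393 + 187115/256693 = -16660793861/100880349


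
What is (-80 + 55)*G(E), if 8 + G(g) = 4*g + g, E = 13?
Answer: -1425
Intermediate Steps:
G(g) = -8 + 5*g (G(g) = -8 + (4*g + g) = -8 + 5*g)
(-80 + 55)*G(E) = (-80 + 55)*(-8 + 5*13) = -25*(-8 + 65) = -25*57 = -1425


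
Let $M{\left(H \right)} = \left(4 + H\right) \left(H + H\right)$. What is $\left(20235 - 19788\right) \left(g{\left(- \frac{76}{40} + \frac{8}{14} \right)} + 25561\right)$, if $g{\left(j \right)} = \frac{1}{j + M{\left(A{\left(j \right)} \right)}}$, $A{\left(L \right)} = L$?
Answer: $\frac{39315881722}{3441} \approx 1.1426 \cdot 10^{7}$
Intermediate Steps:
$M{\left(H \right)} = 2 H \left(4 + H\right)$ ($M{\left(H \right)} = \left(4 + H\right) 2 H = 2 H \left(4 + H\right)$)
$g{\left(j \right)} = \frac{1}{j + 2 j \left(4 + j\right)}$
$\left(20235 - 19788\right) \left(g{\left(- \frac{76}{40} + \frac{8}{14} \right)} + 25561\right) = \left(20235 - 19788\right) \left(\frac{1}{\left(- \frac{76}{40} + \frac{8}{14}\right) \left(9 + 2 \left(- \frac{76}{40} + \frac{8}{14}\right)\right)} + 25561\right) = 447 \left(\frac{1}{\left(\left(-76\right) \frac{1}{40} + 8 \cdot \frac{1}{14}\right) \left(9 + 2 \left(\left(-76\right) \frac{1}{40} + 8 \cdot \frac{1}{14}\right)\right)} + 25561\right) = 447 \left(\frac{1}{\left(- \frac{19}{10} + \frac{4}{7}\right) \left(9 + 2 \left(- \frac{19}{10} + \frac{4}{7}\right)\right)} + 25561\right) = 447 \left(\frac{1}{\left(- \frac{93}{70}\right) \left(9 + 2 \left(- \frac{93}{70}\right)\right)} + 25561\right) = 447 \left(- \frac{70}{93 \left(9 - \frac{93}{35}\right)} + 25561\right) = 447 \left(- \frac{70}{93 \cdot \frac{222}{35}} + 25561\right) = 447 \left(\left(- \frac{70}{93}\right) \frac{35}{222} + 25561\right) = 447 \left(- \frac{1225}{10323} + 25561\right) = 447 \cdot \frac{263864978}{10323} = \frac{39315881722}{3441}$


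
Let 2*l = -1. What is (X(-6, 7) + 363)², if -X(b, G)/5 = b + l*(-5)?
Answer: 579121/4 ≈ 1.4478e+5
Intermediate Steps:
l = -½ (l = (½)*(-1) = -½ ≈ -0.50000)
X(b, G) = -25/2 - 5*b (X(b, G) = -5*(b - ½*(-5)) = -5*(b + 5/2) = -5*(5/2 + b) = -25/2 - 5*b)
(X(-6, 7) + 363)² = ((-25/2 - 5*(-6)) + 363)² = ((-25/2 + 30) + 363)² = (35/2 + 363)² = (761/2)² = 579121/4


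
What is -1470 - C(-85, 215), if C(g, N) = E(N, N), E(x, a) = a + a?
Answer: -1900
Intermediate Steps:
E(x, a) = 2*a
C(g, N) = 2*N
-1470 - C(-85, 215) = -1470 - 2*215 = -1470 - 1*430 = -1470 - 430 = -1900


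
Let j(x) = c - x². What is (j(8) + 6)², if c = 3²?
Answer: 2401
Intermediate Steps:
c = 9
j(x) = 9 - x²
(j(8) + 6)² = ((9 - 1*8²) + 6)² = ((9 - 1*64) + 6)² = ((9 - 64) + 6)² = (-55 + 6)² = (-49)² = 2401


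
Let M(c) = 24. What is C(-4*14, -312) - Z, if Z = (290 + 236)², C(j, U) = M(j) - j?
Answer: -276596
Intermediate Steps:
C(j, U) = 24 - j
Z = 276676 (Z = 526² = 276676)
C(-4*14, -312) - Z = (24 - (-4)*14) - 1*276676 = (24 - 1*(-56)) - 276676 = (24 + 56) - 276676 = 80 - 276676 = -276596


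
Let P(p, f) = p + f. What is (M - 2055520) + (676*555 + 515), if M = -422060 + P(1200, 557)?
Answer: -2100128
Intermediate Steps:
P(p, f) = f + p
M = -420303 (M = -422060 + (557 + 1200) = -422060 + 1757 = -420303)
(M - 2055520) + (676*555 + 515) = (-420303 - 2055520) + (676*555 + 515) = -2475823 + (375180 + 515) = -2475823 + 375695 = -2100128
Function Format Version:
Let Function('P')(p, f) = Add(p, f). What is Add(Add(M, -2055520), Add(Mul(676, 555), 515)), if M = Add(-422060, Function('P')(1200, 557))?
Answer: -2100128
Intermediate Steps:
Function('P')(p, f) = Add(f, p)
M = -420303 (M = Add(-422060, Add(557, 1200)) = Add(-422060, 1757) = -420303)
Add(Add(M, -2055520), Add(Mul(676, 555), 515)) = Add(Add(-420303, -2055520), Add(Mul(676, 555), 515)) = Add(-2475823, Add(375180, 515)) = Add(-2475823, 375695) = -2100128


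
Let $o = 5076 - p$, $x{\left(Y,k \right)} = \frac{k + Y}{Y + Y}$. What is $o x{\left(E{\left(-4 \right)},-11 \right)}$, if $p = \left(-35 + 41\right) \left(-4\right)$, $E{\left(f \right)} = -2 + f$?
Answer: $7225$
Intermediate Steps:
$p = -24$ ($p = 6 \left(-4\right) = -24$)
$x{\left(Y,k \right)} = \frac{Y + k}{2 Y}$
$o = 5100$ ($o = 5076 - -24 = 5076 + 24 = 5100$)
$o x{\left(E{\left(-4 \right)},-11 \right)} = 5100 \frac{\left(-2 - 4\right) - 11}{2 \left(-2 - 4\right)} = 5100 \frac{-6 - 11}{2 \left(-6\right)} = 5100 \cdot \frac{1}{2} \left(- \frac{1}{6}\right) \left(-17\right) = 5100 \cdot \frac{17}{12} = 7225$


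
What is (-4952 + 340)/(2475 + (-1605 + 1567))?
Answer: -4612/2437 ≈ -1.8925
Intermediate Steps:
(-4952 + 340)/(2475 + (-1605 + 1567)) = -4612/(2475 - 38) = -4612/2437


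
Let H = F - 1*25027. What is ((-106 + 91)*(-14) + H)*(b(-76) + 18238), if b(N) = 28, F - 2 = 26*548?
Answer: -193016822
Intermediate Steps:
F = 14250 (F = 2 + 26*548 = 2 + 14248 = 14250)
H = -10777 (H = 14250 - 1*25027 = 14250 - 25027 = -10777)
((-106 + 91)*(-14) + H)*(b(-76) + 18238) = ((-106 + 91)*(-14) - 10777)*(28 + 18238) = (-15*(-14) - 10777)*18266 = (210 - 10777)*18266 = -10567*18266 = -193016822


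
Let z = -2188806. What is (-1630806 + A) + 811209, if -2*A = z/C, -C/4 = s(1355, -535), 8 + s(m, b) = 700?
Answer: -2269738899/2768 ≈ -8.1999e+5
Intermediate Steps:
s(m, b) = 692 (s(m, b) = -8 + 700 = 692)
C = -2768 (C = -4*692 = -2768)
A = -1094403/2768 (A = -(-1094403)/(-2768) = -(-1094403)*(-1)/2768 = -½*1094403/1384 = -1094403/2768 ≈ -395.38)
(-1630806 + A) + 811209 = (-1630806 - 1094403/2768) + 811209 = -4515165411/2768 + 811209 = -2269738899/2768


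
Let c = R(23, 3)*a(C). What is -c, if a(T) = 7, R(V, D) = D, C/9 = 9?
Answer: -21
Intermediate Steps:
C = 81 (C = 9*9 = 81)
c = 21 (c = 3*7 = 21)
-c = -1*21 = -21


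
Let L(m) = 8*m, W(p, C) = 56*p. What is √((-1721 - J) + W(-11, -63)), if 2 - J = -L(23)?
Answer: 29*I*√3 ≈ 50.229*I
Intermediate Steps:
J = 186 (J = 2 - (-1)*8*23 = 2 - (-1)*184 = 2 - 1*(-184) = 2 + 184 = 186)
√((-1721 - J) + W(-11, -63)) = √((-1721 - 1*186) + 56*(-11)) = √((-1721 - 186) - 616) = √(-1907 - 616) = √(-2523) = 29*I*√3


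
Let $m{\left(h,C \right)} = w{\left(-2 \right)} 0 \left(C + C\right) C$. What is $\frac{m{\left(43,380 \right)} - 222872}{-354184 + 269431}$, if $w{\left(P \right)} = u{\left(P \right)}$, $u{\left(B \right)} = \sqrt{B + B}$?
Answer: $\frac{222872}{84753} \approx 2.6297$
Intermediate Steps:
$u{\left(B \right)} = \sqrt{2} \sqrt{B}$ ($u{\left(B \right)} = \sqrt{2 B} = \sqrt{2} \sqrt{B}$)
$w{\left(P \right)} = \sqrt{2} \sqrt{P}$
$m{\left(h,C \right)} = 0$ ($m{\left(h,C \right)} = \sqrt{2} \sqrt{-2} \cdot 0 \left(C + C\right) C = \sqrt{2} i \sqrt{2} \cdot 0 \cdot 2 C C = 2 i 0 C = 0 C = 0$)
$\frac{m{\left(43,380 \right)} - 222872}{-354184 + 269431} = \frac{0 - 222872}{-354184 + 269431} = - \frac{222872}{-84753} = \left(-222872\right) \left(- \frac{1}{84753}\right) = \frac{222872}{84753}$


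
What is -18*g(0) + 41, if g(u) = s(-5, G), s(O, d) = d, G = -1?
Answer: 59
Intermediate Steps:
g(u) = -1
-18*g(0) + 41 = -18*(-1) + 41 = 18 + 41 = 59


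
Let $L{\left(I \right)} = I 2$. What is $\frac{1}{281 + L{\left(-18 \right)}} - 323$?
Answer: $- \frac{79134}{245} \approx -323.0$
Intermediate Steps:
$L{\left(I \right)} = 2 I$
$\frac{1}{281 + L{\left(-18 \right)}} - 323 = \frac{1}{281 + 2 \left(-18\right)} - 323 = \frac{1}{281 - 36} - 323 = \frac{1}{245} - 323 = - \frac{79134}{245}$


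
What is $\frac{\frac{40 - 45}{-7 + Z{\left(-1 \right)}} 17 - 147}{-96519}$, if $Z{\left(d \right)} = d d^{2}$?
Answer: $\frac{1091}{772152} \approx 0.0014129$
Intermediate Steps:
$Z{\left(d \right)} = d^{3}$
$\frac{\frac{40 - 45}{-7 + Z{\left(-1 \right)}} 17 - 147}{-96519} = \frac{\frac{40 - 45}{-7 + \left(-1\right)^{3}} \cdot 17 - 147}{-96519} = \left(- \frac{5}{-7 - 1} \cdot 17 - 147\right) \left(- \frac{1}{96519}\right) = \left(- \frac{5}{-8} \cdot 17 - 147\right) \left(- \frac{1}{96519}\right) = \left(\left(-5\right) \left(- \frac{1}{8}\right) 17 - 147\right) \left(- \frac{1}{96519}\right) = \left(\frac{5}{8} \cdot 17 - 147\right) \left(- \frac{1}{96519}\right) = \left(\frac{85}{8} - 147\right) \left(- \frac{1}{96519}\right) = \left(- \frac{1091}{8}\right) \left(- \frac{1}{96519}\right) = \frac{1091}{772152}$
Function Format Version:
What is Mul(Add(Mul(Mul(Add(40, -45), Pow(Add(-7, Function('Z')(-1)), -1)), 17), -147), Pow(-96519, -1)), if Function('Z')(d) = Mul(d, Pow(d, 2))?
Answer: Rational(1091, 772152) ≈ 0.0014129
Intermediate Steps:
Function('Z')(d) = Pow(d, 3)
Mul(Add(Mul(Mul(Add(40, -45), Pow(Add(-7, Function('Z')(-1)), -1)), 17), -147), Pow(-96519, -1)) = Mul(Add(Mul(Mul(Add(40, -45), Pow(Add(-7, Pow(-1, 3)), -1)), 17), -147), Pow(-96519, -1)) = Mul(Add(Mul(Mul(-5, Pow(Add(-7, -1), -1)), 17), -147), Rational(-1, 96519)) = Mul(Add(Mul(Mul(-5, Pow(-8, -1)), 17), -147), Rational(-1, 96519)) = Mul(Add(Mul(Mul(-5, Rational(-1, 8)), 17), -147), Rational(-1, 96519)) = Mul(Add(Mul(Rational(5, 8), 17), -147), Rational(-1, 96519)) = Mul(Add(Rational(85, 8), -147), Rational(-1, 96519)) = Mul(Rational(-1091, 8), Rational(-1, 96519)) = Rational(1091, 772152)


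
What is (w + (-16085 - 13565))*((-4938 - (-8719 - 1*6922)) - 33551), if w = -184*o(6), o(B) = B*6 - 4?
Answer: 811972224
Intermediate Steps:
o(B) = -4 + 6*B (o(B) = 6*B - 4 = -4 + 6*B)
w = -5888 (w = -184*(-4 + 6*6) = -184*(-4 + 36) = -184*32 = -5888)
(w + (-16085 - 13565))*((-4938 - (-8719 - 1*6922)) - 33551) = (-5888 + (-16085 - 13565))*((-4938 - (-8719 - 1*6922)) - 33551) = (-5888 - 29650)*((-4938 - (-8719 - 6922)) - 33551) = -35538*((-4938 - 1*(-15641)) - 33551) = -35538*((-4938 + 15641) - 33551) = -35538*(10703 - 33551) = -35538*(-22848) = 811972224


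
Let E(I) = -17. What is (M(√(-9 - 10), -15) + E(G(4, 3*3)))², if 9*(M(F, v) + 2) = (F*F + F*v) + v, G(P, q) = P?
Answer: 37750/81 + 2050*I*√19/27 ≈ 466.05 + 330.95*I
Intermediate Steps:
M(F, v) = -2 + v/9 + F²/9 + F*v/9 (M(F, v) = -2 + ((F*F + F*v) + v)/9 = -2 + ((F² + F*v) + v)/9 = -2 + (v + F² + F*v)/9 = -2 + (v/9 + F²/9 + F*v/9) = -2 + v/9 + F²/9 + F*v/9)
(M(√(-9 - 10), -15) + E(G(4, 3*3)))² = ((-2 + (⅑)*(-15) + (√(-9 - 10))²/9 + (⅑)*√(-9 - 10)*(-15)) - 17)² = ((-2 - 5/3 + (√(-19))²/9 + (⅑)*√(-19)*(-15)) - 17)² = ((-2 - 5/3 + (I*√19)²/9 + (⅑)*(I*√19)*(-15)) - 17)² = ((-2 - 5/3 + (⅑)*(-19) - 5*I*√19/3) - 17)² = ((-2 - 5/3 - 19/9 - 5*I*√19/3) - 17)² = ((-52/9 - 5*I*√19/3) - 17)² = (-205/9 - 5*I*√19/3)²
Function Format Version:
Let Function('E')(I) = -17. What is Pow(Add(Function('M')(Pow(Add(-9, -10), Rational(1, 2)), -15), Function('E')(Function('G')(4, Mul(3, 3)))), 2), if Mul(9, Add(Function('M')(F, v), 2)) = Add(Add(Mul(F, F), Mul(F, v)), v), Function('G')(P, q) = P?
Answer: Add(Rational(37750, 81), Mul(Rational(2050, 27), I, Pow(19, Rational(1, 2)))) ≈ Add(466.05, Mul(330.95, I))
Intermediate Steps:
Function('M')(F, v) = Add(-2, Mul(Rational(1, 9), v), Mul(Rational(1, 9), Pow(F, 2)), Mul(Rational(1, 9), F, v)) (Function('M')(F, v) = Add(-2, Mul(Rational(1, 9), Add(Add(Mul(F, F), Mul(F, v)), v))) = Add(-2, Mul(Rational(1, 9), Add(Add(Pow(F, 2), Mul(F, v)), v))) = Add(-2, Mul(Rational(1, 9), Add(v, Pow(F, 2), Mul(F, v)))) = Add(-2, Add(Mul(Rational(1, 9), v), Mul(Rational(1, 9), Pow(F, 2)), Mul(Rational(1, 9), F, v))) = Add(-2, Mul(Rational(1, 9), v), Mul(Rational(1, 9), Pow(F, 2)), Mul(Rational(1, 9), F, v)))
Pow(Add(Function('M')(Pow(Add(-9, -10), Rational(1, 2)), -15), Function('E')(Function('G')(4, Mul(3, 3)))), 2) = Pow(Add(Add(-2, Mul(Rational(1, 9), -15), Mul(Rational(1, 9), Pow(Pow(Add(-9, -10), Rational(1, 2)), 2)), Mul(Rational(1, 9), Pow(Add(-9, -10), Rational(1, 2)), -15)), -17), 2) = Pow(Add(Add(-2, Rational(-5, 3), Mul(Rational(1, 9), Pow(Pow(-19, Rational(1, 2)), 2)), Mul(Rational(1, 9), Pow(-19, Rational(1, 2)), -15)), -17), 2) = Pow(Add(Add(-2, Rational(-5, 3), Mul(Rational(1, 9), Pow(Mul(I, Pow(19, Rational(1, 2))), 2)), Mul(Rational(1, 9), Mul(I, Pow(19, Rational(1, 2))), -15)), -17), 2) = Pow(Add(Add(-2, Rational(-5, 3), Mul(Rational(1, 9), -19), Mul(Rational(-5, 3), I, Pow(19, Rational(1, 2)))), -17), 2) = Pow(Add(Add(-2, Rational(-5, 3), Rational(-19, 9), Mul(Rational(-5, 3), I, Pow(19, Rational(1, 2)))), -17), 2) = Pow(Add(Add(Rational(-52, 9), Mul(Rational(-5, 3), I, Pow(19, Rational(1, 2)))), -17), 2) = Pow(Add(Rational(-205, 9), Mul(Rational(-5, 3), I, Pow(19, Rational(1, 2)))), 2)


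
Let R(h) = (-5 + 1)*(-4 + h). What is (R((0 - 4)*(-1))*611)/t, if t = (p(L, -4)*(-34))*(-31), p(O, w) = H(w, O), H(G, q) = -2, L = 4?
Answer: 0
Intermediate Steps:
R(h) = 16 - 4*h (R(h) = -4*(-4 + h) = 16 - 4*h)
p(O, w) = -2
t = -2108 (t = -2*(-34)*(-31) = 68*(-31) = -2108)
(R((0 - 4)*(-1))*611)/t = ((16 - 4*(0 - 4)*(-1))*611)/(-2108) = ((16 - (-16)*(-1))*611)*(-1/2108) = ((16 - 4*4)*611)*(-1/2108) = ((16 - 16)*611)*(-1/2108) = (0*611)*(-1/2108) = 0*(-1/2108) = 0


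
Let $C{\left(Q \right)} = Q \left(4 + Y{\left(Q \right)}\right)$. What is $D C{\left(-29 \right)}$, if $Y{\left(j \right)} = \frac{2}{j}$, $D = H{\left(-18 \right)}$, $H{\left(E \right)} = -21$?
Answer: $2394$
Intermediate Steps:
$D = -21$
$C{\left(Q \right)} = Q \left(4 + \frac{2}{Q}\right)$
$D C{\left(-29 \right)} = - 21 \left(2 + 4 \left(-29\right)\right) = - 21 \left(2 - 116\right) = \left(-21\right) \left(-114\right) = 2394$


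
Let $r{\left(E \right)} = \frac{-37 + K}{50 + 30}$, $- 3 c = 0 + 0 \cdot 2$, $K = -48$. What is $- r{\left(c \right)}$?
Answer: $\frac{17}{16} \approx 1.0625$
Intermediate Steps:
$c = 0$ ($c = - \frac{0 + 0 \cdot 2}{3} = - \frac{0 + 0}{3} = \left(- \frac{1}{3}\right) 0 = 0$)
$r{\left(E \right)} = - \frac{17}{16}$ ($r{\left(E \right)} = \frac{-37 - 48}{50 + 30} = - \frac{85}{80} = \left(-85\right) \frac{1}{80} = - \frac{17}{16}$)
$- r{\left(c \right)} = \left(-1\right) \left(- \frac{17}{16}\right) = \frac{17}{16}$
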